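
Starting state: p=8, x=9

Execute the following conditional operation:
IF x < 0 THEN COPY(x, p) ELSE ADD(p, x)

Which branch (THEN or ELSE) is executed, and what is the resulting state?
Branch: ELSE, Final state: p=17, x=9

Evaluating condition: x < 0
x = 9
Condition is False, so ELSE branch executes
After ADD(p, x): p=17, x=9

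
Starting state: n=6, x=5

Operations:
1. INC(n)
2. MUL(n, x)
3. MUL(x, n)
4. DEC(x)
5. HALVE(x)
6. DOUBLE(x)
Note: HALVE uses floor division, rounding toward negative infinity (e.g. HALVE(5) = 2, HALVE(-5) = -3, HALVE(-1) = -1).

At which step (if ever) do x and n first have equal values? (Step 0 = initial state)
Never

x and n never become equal during execution.

Comparing values at each step:
Initial: x=5, n=6
After step 1: x=5, n=7
After step 2: x=5, n=35
After step 3: x=175, n=35
After step 4: x=174, n=35
After step 5: x=87, n=35
After step 6: x=174, n=35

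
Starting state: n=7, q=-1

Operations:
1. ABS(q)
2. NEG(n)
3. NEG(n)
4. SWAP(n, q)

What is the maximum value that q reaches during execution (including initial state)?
7

Values of q at each step:
Initial: q = -1
After step 1: q = 1
After step 2: q = 1
After step 3: q = 1
After step 4: q = 7 ← maximum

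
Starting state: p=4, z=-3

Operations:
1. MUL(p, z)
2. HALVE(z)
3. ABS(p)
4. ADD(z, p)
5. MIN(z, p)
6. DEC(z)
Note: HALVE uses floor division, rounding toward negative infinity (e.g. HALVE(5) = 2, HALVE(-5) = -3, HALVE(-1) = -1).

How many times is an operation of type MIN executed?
1

Counting MIN operations:
Step 5: MIN(z, p) ← MIN
Total: 1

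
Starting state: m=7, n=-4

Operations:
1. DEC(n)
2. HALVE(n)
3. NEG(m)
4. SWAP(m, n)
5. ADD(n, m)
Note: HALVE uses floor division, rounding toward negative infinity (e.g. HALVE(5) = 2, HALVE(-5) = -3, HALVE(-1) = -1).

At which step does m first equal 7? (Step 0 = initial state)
Step 0

Tracing m:
Initial: m = 7 ← first occurrence
After step 1: m = 7
After step 2: m = 7
After step 3: m = -7
After step 4: m = -3
After step 5: m = -3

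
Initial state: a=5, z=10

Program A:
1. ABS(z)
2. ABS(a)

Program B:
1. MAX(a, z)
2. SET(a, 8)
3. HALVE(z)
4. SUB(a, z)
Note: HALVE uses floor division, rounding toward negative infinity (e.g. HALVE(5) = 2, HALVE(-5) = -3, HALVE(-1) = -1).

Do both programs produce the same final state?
No

Program A final state: a=5, z=10
Program B final state: a=3, z=5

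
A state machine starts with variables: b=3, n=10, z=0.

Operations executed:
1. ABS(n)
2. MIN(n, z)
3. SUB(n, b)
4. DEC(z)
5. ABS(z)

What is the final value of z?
z = 1

Tracing execution:
Step 1: ABS(n) → z = 0
Step 2: MIN(n, z) → z = 0
Step 3: SUB(n, b) → z = 0
Step 4: DEC(z) → z = -1
Step 5: ABS(z) → z = 1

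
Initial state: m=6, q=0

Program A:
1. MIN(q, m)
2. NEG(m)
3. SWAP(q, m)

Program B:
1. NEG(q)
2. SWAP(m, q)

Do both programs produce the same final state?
No

Program A final state: m=0, q=-6
Program B final state: m=0, q=6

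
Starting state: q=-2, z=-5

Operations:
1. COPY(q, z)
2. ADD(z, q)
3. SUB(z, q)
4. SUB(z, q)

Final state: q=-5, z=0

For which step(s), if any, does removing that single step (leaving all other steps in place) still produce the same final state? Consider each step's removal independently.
None - removing any single step changes the final result

Testing removal of each single step:
Without step 1: final = q=-2, z=-3 (different)
Without step 2: final = q=-5, z=5 (different)
Without step 3: final = q=-5, z=-5 (different)
Without step 4: final = q=-5, z=-5 (different)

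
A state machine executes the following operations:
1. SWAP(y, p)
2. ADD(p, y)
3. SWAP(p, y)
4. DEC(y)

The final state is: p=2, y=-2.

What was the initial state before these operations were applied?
p=2, y=-3

Working backwards:
Final state: p=2, y=-2
Before step 4 (DEC(y)): p=2, y=-1
Before step 3 (SWAP(p, y)): p=-1, y=2
Before step 2 (ADD(p, y)): p=-3, y=2
Before step 1 (SWAP(y, p)): p=2, y=-3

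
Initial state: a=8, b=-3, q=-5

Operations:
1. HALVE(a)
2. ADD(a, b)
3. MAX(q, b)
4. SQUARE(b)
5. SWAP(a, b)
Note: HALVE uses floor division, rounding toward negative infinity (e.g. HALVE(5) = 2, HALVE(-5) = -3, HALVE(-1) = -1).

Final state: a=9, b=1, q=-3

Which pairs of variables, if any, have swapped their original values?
None

Comparing initial and final values:
q: -5 → -3
a: 8 → 9
b: -3 → 1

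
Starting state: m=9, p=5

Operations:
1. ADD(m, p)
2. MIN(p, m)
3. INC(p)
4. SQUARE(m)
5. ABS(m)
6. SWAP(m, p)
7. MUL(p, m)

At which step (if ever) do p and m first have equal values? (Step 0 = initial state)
Never

p and m never become equal during execution.

Comparing values at each step:
Initial: p=5, m=9
After step 1: p=5, m=14
After step 2: p=5, m=14
After step 3: p=6, m=14
After step 4: p=6, m=196
After step 5: p=6, m=196
After step 6: p=196, m=6
After step 7: p=1176, m=6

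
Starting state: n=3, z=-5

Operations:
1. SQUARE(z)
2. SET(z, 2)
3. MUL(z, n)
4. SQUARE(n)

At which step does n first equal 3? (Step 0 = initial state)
Step 0

Tracing n:
Initial: n = 3 ← first occurrence
After step 1: n = 3
After step 2: n = 3
After step 3: n = 3
After step 4: n = 9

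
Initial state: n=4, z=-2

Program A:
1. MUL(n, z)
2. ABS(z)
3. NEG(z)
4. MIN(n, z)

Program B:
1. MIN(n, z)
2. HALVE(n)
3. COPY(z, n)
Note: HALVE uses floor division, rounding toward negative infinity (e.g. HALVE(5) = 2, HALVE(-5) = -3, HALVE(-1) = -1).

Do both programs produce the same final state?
No

Program A final state: n=-8, z=-2
Program B final state: n=-1, z=-1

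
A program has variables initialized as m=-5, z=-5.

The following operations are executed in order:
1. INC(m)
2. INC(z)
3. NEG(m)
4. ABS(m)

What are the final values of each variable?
{m: 4, z: -4}

Step-by-step execution:
Initial: m=-5, z=-5
After step 1 (INC(m)): m=-4, z=-5
After step 2 (INC(z)): m=-4, z=-4
After step 3 (NEG(m)): m=4, z=-4
After step 4 (ABS(m)): m=4, z=-4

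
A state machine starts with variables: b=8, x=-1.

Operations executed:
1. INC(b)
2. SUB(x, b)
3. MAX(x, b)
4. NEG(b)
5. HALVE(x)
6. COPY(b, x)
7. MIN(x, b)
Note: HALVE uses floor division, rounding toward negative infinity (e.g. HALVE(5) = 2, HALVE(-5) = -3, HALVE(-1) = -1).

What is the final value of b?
b = 4

Tracing execution:
Step 1: INC(b) → b = 9
Step 2: SUB(x, b) → b = 9
Step 3: MAX(x, b) → b = 9
Step 4: NEG(b) → b = -9
Step 5: HALVE(x) → b = -9
Step 6: COPY(b, x) → b = 4
Step 7: MIN(x, b) → b = 4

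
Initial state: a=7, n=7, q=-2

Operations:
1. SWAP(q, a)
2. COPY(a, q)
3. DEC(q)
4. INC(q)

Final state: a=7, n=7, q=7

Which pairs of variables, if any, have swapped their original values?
None

Comparing initial and final values:
q: -2 → 7
a: 7 → 7
n: 7 → 7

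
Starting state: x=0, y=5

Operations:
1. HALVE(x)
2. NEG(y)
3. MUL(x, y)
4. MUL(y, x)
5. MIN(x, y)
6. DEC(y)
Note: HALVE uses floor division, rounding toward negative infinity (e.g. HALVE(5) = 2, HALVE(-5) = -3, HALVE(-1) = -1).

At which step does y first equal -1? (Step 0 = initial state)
Step 6

Tracing y:
Initial: y = 5
After step 1: y = 5
After step 2: y = -5
After step 3: y = -5
After step 4: y = 0
After step 5: y = 0
After step 6: y = -1 ← first occurrence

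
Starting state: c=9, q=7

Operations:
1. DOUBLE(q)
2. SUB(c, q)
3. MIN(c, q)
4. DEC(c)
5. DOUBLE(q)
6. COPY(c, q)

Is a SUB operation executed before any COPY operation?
Yes

First SUB: step 2
First COPY: step 6
Since 2 < 6, SUB comes first.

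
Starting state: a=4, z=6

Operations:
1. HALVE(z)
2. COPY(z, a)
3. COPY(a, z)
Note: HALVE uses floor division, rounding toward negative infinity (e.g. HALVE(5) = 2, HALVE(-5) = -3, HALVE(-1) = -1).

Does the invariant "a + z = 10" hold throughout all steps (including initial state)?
No, violated after step 1

The invariant is violated after step 1.

State at each step:
Initial: a=4, z=6
After step 1: a=4, z=3
After step 2: a=4, z=4
After step 3: a=4, z=4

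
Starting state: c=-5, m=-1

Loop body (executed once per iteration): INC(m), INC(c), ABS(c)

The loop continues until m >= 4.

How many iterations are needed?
5

Tracing iterations:
Initial: c=-5, m=-1
After iteration 1: c=4, m=0
After iteration 2: c=5, m=1
After iteration 3: c=6, m=2
After iteration 4: c=7, m=3
After iteration 5: c=8, m=4
m >= 4 now holds, so the loop exits after 5 iterations.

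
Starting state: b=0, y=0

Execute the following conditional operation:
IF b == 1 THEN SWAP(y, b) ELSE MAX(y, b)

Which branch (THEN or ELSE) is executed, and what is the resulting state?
Branch: ELSE, Final state: b=0, y=0

Evaluating condition: b == 1
b = 0
Condition is False, so ELSE branch executes
After MAX(y, b): b=0, y=0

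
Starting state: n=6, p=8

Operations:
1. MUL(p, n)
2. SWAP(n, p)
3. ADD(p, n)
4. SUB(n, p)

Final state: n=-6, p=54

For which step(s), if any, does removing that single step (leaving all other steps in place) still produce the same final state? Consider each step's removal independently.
None - removing any single step changes the final result

Testing removal of each single step:
Without step 1: final = n=-6, p=14 (different)
Without step 2: final = n=-48, p=54 (different)
Without step 3: final = n=42, p=6 (different)
Without step 4: final = n=48, p=54 (different)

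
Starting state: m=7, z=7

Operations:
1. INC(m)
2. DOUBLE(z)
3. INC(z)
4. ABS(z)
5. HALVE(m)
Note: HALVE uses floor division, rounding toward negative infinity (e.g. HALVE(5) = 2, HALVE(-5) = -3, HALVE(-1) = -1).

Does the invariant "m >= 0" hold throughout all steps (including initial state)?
Yes

The invariant holds at every step.

State at each step:
Initial: m=7, z=7
After step 1: m=8, z=7
After step 2: m=8, z=14
After step 3: m=8, z=15
After step 4: m=8, z=15
After step 5: m=4, z=15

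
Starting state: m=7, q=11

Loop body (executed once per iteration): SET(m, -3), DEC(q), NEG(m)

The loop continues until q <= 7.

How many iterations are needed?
4

Tracing iterations:
Initial: m=7, q=11
After iteration 1: m=3, q=10
After iteration 2: m=3, q=9
After iteration 3: m=3, q=8
After iteration 4: m=3, q=7
q <= 7 now holds, so the loop exits after 4 iterations.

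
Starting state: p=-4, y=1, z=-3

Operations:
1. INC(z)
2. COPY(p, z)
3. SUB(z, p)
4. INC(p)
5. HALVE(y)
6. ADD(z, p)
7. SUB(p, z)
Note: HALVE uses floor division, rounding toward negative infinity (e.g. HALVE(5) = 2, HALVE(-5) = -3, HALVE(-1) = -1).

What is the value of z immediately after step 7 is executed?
z = -1

Tracing z through execution:
Initial: z = -3
After step 1 (INC(z)): z = -2
After step 2 (COPY(p, z)): z = -2
After step 3 (SUB(z, p)): z = 0
After step 4 (INC(p)): z = 0
After step 5 (HALVE(y)): z = 0
After step 6 (ADD(z, p)): z = -1
After step 7 (SUB(p, z)): z = -1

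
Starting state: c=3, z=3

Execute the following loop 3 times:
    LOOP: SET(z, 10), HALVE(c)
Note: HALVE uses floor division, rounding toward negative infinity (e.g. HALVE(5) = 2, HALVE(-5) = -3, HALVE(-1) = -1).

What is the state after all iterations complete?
c=0, z=10

Iteration trace:
Start: c=3, z=3
After iteration 1: c=1, z=10
After iteration 2: c=0, z=10
After iteration 3: c=0, z=10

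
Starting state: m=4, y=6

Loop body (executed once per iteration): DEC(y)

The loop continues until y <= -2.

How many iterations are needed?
8

Tracing iterations:
Initial: m=4, y=6
After iteration 1: m=4, y=5
After iteration 2: m=4, y=4
After iteration 3: m=4, y=3
After iteration 4: m=4, y=2
After iteration 5: m=4, y=1
After iteration 6: m=4, y=0
After iteration 7: m=4, y=-1
After iteration 8: m=4, y=-2
y <= -2 now holds, so the loop exits after 8 iterations.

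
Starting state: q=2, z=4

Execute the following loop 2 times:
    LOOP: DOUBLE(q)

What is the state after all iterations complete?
q=8, z=4

Iteration trace:
Start: q=2, z=4
After iteration 1: q=4, z=4
After iteration 2: q=8, z=4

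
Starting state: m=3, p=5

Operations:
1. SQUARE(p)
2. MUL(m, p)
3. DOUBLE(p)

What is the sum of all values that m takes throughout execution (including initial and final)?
156

Values of m at each step:
Initial: m = 3
After step 1: m = 3
After step 2: m = 75
After step 3: m = 75
Sum = 3 + 3 + 75 + 75 = 156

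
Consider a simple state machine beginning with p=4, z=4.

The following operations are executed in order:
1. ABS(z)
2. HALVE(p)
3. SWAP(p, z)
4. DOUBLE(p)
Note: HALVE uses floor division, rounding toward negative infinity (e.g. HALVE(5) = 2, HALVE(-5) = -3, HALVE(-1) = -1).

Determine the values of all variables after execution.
{p: 8, z: 2}

Step-by-step execution:
Initial: p=4, z=4
After step 1 (ABS(z)): p=4, z=4
After step 2 (HALVE(p)): p=2, z=4
After step 3 (SWAP(p, z)): p=4, z=2
After step 4 (DOUBLE(p)): p=8, z=2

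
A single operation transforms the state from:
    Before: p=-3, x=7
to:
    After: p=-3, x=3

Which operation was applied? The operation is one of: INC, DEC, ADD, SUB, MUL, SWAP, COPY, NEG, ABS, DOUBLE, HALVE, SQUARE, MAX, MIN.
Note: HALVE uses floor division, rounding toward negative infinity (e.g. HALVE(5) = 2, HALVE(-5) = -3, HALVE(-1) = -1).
HALVE(x)

Analyzing the change:
Before: p=-3, x=7
After: p=-3, x=3
Variable x changed from 7 to 3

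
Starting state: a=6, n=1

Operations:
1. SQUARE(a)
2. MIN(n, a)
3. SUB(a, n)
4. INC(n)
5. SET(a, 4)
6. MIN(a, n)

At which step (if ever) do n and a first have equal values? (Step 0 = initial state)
Step 6

n and a first become equal after step 6.

Comparing values at each step:
Initial: n=1, a=6
After step 1: n=1, a=36
After step 2: n=1, a=36
After step 3: n=1, a=35
After step 4: n=2, a=35
After step 5: n=2, a=4
After step 6: n=2, a=2 ← equal!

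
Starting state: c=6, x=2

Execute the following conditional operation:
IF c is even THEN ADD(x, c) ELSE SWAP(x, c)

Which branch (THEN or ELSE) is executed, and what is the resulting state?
Branch: THEN, Final state: c=6, x=8

Evaluating condition: c is even
Condition is True, so THEN branch executes
After ADD(x, c): c=6, x=8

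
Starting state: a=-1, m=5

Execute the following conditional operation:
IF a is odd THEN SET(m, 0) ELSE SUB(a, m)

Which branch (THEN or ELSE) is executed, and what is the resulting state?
Branch: THEN, Final state: a=-1, m=0

Evaluating condition: a is odd
Condition is True, so THEN branch executes
After SET(m, 0): a=-1, m=0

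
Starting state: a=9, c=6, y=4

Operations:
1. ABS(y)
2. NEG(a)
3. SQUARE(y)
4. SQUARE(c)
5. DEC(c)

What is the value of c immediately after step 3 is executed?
c = 6

Tracing c through execution:
Initial: c = 6
After step 1 (ABS(y)): c = 6
After step 2 (NEG(a)): c = 6
After step 3 (SQUARE(y)): c = 6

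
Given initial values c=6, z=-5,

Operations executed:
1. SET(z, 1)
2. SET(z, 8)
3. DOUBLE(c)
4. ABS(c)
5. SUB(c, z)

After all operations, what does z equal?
z = 8

Tracing execution:
Step 1: SET(z, 1) → z = 1
Step 2: SET(z, 8) → z = 8
Step 3: DOUBLE(c) → z = 8
Step 4: ABS(c) → z = 8
Step 5: SUB(c, z) → z = 8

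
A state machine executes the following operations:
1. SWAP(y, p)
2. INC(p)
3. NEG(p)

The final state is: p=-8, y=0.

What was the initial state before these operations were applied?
p=0, y=7

Working backwards:
Final state: p=-8, y=0
Before step 3 (NEG(p)): p=8, y=0
Before step 2 (INC(p)): p=7, y=0
Before step 1 (SWAP(y, p)): p=0, y=7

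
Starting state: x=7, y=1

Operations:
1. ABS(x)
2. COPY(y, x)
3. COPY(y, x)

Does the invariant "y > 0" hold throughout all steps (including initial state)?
Yes

The invariant holds at every step.

State at each step:
Initial: x=7, y=1
After step 1: x=7, y=1
After step 2: x=7, y=7
After step 3: x=7, y=7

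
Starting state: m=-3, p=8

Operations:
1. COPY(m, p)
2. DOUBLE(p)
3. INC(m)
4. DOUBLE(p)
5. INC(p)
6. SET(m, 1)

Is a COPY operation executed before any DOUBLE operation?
Yes

First COPY: step 1
First DOUBLE: step 2
Since 1 < 2, COPY comes first.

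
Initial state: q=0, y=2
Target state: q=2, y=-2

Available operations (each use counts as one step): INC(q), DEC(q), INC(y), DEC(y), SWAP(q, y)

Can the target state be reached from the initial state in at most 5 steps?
Yes

Path (3 steps): DEC(q) → DEC(q) → SWAP(q, y)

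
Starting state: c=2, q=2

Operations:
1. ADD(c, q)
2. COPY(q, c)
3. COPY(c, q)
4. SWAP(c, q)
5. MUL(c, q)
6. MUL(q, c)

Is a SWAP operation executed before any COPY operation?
No

First SWAP: step 4
First COPY: step 2
Since 4 > 2, COPY comes first.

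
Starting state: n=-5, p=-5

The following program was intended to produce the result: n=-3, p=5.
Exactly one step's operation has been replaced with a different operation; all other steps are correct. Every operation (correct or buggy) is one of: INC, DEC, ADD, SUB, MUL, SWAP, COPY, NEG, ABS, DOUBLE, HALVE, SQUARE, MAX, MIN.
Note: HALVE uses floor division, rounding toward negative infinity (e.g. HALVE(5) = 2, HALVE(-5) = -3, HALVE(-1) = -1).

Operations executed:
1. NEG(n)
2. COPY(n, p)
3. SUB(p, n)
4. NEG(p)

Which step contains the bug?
Step 3

Trace with buggy code:
Initial: n=-5, p=-5
After step 1: n=5, p=-5
After step 2: n=-5, p=-5
After step 3: n=-5, p=0
After step 4: n=-5, p=0
Actual final n=-5, p=0 ≠ expected n=-3, p=5.
Step 3 is the only position where a single-operation replacement can produce the expected result.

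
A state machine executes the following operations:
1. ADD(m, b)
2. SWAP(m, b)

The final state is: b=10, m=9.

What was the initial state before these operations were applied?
b=9, m=1

Working backwards:
Final state: b=10, m=9
Before step 2 (SWAP(m, b)): b=9, m=10
Before step 1 (ADD(m, b)): b=9, m=1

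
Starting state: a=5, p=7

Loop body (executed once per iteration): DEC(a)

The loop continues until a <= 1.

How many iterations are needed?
4

Tracing iterations:
Initial: a=5, p=7
After iteration 1: a=4, p=7
After iteration 2: a=3, p=7
After iteration 3: a=2, p=7
After iteration 4: a=1, p=7
a <= 1 now holds, so the loop exits after 4 iterations.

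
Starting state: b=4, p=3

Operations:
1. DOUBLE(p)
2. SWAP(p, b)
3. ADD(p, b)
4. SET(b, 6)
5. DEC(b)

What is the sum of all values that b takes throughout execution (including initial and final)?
31

Values of b at each step:
Initial: b = 4
After step 1: b = 4
After step 2: b = 6
After step 3: b = 6
After step 4: b = 6
After step 5: b = 5
Sum = 4 + 4 + 6 + 6 + 6 + 5 = 31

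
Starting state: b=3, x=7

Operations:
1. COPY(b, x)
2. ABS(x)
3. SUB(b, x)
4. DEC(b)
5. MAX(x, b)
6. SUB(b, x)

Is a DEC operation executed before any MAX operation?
Yes

First DEC: step 4
First MAX: step 5
Since 4 < 5, DEC comes first.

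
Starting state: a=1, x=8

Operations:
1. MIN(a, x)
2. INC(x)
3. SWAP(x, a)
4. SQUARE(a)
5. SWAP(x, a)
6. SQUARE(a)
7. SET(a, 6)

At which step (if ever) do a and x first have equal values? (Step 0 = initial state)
Never

a and x never become equal during execution.

Comparing values at each step:
Initial: a=1, x=8
After step 1: a=1, x=8
After step 2: a=1, x=9
After step 3: a=9, x=1
After step 4: a=81, x=1
After step 5: a=1, x=81
After step 6: a=1, x=81
After step 7: a=6, x=81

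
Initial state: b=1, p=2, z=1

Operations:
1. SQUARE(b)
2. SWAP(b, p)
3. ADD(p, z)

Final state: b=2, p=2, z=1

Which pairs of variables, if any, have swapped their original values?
None

Comparing initial and final values:
p: 2 → 2
z: 1 → 1
b: 1 → 2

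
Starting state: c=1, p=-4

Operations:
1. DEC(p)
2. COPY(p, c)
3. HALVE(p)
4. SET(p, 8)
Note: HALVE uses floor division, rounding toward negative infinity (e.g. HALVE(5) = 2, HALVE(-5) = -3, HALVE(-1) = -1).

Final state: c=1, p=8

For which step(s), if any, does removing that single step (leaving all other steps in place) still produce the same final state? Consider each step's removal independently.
Step(s) 1, 2, 3

Testing removal of each single step:
Without step 1: final = c=1, p=8 (same)
Without step 2: final = c=1, p=8 (same)
Without step 3: final = c=1, p=8 (same)
Without step 4: final = c=1, p=0 (different)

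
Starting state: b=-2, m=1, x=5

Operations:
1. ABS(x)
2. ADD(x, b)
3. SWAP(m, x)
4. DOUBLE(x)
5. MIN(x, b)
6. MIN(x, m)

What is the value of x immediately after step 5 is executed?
x = -2

Tracing x through execution:
Initial: x = 5
After step 1 (ABS(x)): x = 5
After step 2 (ADD(x, b)): x = 3
After step 3 (SWAP(m, x)): x = 1
After step 4 (DOUBLE(x)): x = 2
After step 5 (MIN(x, b)): x = -2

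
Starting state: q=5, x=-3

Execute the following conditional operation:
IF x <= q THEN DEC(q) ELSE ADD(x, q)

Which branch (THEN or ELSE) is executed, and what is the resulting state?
Branch: THEN, Final state: q=4, x=-3

Evaluating condition: x <= q
x = -3, q = 5
Condition is True, so THEN branch executes
After DEC(q): q=4, x=-3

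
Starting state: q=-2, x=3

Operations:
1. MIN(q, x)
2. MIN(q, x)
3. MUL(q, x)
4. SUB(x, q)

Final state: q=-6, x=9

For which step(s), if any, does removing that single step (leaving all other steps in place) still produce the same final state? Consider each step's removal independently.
Step(s) 1, 2

Testing removal of each single step:
Without step 1: final = q=-6, x=9 (same)
Without step 2: final = q=-6, x=9 (same)
Without step 3: final = q=-2, x=5 (different)
Without step 4: final = q=-6, x=3 (different)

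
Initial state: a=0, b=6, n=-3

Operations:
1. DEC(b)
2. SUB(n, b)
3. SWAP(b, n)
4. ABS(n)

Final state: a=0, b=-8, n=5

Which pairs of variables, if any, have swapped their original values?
None

Comparing initial and final values:
n: -3 → 5
a: 0 → 0
b: 6 → -8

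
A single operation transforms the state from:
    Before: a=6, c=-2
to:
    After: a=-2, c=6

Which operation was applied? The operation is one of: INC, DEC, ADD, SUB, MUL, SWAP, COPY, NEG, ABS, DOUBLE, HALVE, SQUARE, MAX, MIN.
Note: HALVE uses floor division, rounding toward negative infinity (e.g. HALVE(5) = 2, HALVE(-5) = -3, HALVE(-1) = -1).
SWAP(a, c)

Analyzing the change:
Before: a=6, c=-2
After: a=-2, c=6
Variable a changed from 6 to -2
Variable c changed from -2 to 6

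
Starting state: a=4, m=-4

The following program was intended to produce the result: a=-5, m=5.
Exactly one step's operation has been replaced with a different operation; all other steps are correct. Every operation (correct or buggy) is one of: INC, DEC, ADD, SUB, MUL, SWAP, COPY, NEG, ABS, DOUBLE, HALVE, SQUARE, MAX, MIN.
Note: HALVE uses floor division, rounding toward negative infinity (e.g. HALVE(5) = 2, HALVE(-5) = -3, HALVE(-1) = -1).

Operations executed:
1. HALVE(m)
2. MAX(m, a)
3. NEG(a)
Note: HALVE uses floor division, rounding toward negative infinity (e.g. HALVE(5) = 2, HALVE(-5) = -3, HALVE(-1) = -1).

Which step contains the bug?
Step 1

Trace with buggy code:
Initial: a=4, m=-4
After step 1: a=4, m=-2
After step 2: a=4, m=4
After step 3: a=-4, m=4
Actual final a=-4, m=4 ≠ expected a=-5, m=5.
Step 1 is the only position where a single-operation replacement can produce the expected result.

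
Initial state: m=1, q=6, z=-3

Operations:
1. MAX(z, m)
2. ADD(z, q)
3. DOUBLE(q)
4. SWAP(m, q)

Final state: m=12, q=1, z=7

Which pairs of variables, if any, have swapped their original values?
None

Comparing initial and final values:
z: -3 → 7
q: 6 → 1
m: 1 → 12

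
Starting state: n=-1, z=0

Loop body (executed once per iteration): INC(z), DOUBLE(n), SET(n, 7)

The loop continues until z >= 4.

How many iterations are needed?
4

Tracing iterations:
Initial: n=-1, z=0
After iteration 1: n=7, z=1
After iteration 2: n=7, z=2
After iteration 3: n=7, z=3
After iteration 4: n=7, z=4
z >= 4 now holds, so the loop exits after 4 iterations.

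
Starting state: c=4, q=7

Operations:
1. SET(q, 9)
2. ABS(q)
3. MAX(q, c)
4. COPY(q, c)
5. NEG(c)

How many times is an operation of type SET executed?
1

Counting SET operations:
Step 1: SET(q, 9) ← SET
Total: 1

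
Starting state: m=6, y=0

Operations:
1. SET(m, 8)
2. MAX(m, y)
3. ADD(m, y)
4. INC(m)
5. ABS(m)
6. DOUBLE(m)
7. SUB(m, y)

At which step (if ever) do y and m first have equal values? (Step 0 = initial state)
Never

y and m never become equal during execution.

Comparing values at each step:
Initial: y=0, m=6
After step 1: y=0, m=8
After step 2: y=0, m=8
After step 3: y=0, m=8
After step 4: y=0, m=9
After step 5: y=0, m=9
After step 6: y=0, m=18
After step 7: y=0, m=18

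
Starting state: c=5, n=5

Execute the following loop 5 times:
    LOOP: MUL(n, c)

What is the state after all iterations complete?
c=5, n=15625

Iteration trace:
Start: c=5, n=5
After iteration 1: c=5, n=25
After iteration 2: c=5, n=125
After iteration 3: c=5, n=625
After iteration 4: c=5, n=3125
After iteration 5: c=5, n=15625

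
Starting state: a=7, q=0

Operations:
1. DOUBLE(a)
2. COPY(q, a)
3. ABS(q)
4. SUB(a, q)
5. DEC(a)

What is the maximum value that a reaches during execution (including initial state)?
14

Values of a at each step:
Initial: a = 7
After step 1: a = 14 ← maximum
After step 2: a = 14
After step 3: a = 14
After step 4: a = 0
After step 5: a = -1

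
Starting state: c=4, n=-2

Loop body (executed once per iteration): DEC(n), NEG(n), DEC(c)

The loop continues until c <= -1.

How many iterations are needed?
5

Tracing iterations:
Initial: c=4, n=-2
After iteration 1: c=3, n=3
After iteration 2: c=2, n=-2
After iteration 3: c=1, n=3
After iteration 4: c=0, n=-2
After iteration 5: c=-1, n=3
c <= -1 now holds, so the loop exits after 5 iterations.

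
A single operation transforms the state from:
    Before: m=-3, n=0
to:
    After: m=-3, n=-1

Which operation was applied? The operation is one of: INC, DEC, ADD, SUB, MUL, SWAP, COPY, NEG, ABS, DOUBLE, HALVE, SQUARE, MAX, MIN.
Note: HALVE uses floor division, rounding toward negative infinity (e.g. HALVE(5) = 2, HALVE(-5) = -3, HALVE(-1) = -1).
DEC(n)

Analyzing the change:
Before: m=-3, n=0
After: m=-3, n=-1
Variable n changed from 0 to -1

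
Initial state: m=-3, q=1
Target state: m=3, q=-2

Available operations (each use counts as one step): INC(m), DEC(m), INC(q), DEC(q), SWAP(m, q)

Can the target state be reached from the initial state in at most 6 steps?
Yes

Path (4 steps): INC(m) → INC(q) → INC(q) → SWAP(m, q)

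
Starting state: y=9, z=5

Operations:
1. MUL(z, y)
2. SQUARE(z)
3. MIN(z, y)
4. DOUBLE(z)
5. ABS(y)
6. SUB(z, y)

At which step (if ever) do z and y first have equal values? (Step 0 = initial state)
Step 3

z and y first become equal after step 3.

Comparing values at each step:
Initial: z=5, y=9
After step 1: z=45, y=9
After step 2: z=2025, y=9
After step 3: z=9, y=9 ← equal!
After step 4: z=18, y=9
After step 5: z=18, y=9
After step 6: z=9, y=9 ← equal!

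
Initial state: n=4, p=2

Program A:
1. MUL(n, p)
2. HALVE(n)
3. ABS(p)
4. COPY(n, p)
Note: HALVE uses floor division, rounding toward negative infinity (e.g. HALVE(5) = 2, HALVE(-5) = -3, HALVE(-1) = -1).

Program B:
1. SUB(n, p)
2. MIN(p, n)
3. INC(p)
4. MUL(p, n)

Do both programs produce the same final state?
No

Program A final state: n=2, p=2
Program B final state: n=2, p=6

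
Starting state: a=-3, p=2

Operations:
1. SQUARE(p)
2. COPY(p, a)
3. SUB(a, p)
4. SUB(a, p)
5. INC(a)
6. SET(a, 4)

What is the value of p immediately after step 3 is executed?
p = -3

Tracing p through execution:
Initial: p = 2
After step 1 (SQUARE(p)): p = 4
After step 2 (COPY(p, a)): p = -3
After step 3 (SUB(a, p)): p = -3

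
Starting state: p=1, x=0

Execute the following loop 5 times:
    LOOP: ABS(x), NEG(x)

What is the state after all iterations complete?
p=1, x=0

Iteration trace:
Start: p=1, x=0
After iteration 1: p=1, x=0
After iteration 2: p=1, x=0
After iteration 3: p=1, x=0
After iteration 4: p=1, x=0
After iteration 5: p=1, x=0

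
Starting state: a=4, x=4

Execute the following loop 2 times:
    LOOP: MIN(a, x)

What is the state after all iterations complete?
a=4, x=4

Iteration trace:
Start: a=4, x=4
After iteration 1: a=4, x=4
After iteration 2: a=4, x=4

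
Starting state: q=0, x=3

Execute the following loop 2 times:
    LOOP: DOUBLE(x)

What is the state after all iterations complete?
q=0, x=12

Iteration trace:
Start: q=0, x=3
After iteration 1: q=0, x=6
After iteration 2: q=0, x=12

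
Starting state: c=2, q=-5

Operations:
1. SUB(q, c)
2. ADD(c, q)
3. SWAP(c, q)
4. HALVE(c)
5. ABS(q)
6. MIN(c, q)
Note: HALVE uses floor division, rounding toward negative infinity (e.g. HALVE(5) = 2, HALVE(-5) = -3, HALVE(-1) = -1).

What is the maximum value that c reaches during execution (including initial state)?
2

Values of c at each step:
Initial: c = 2 ← maximum
After step 1: c = 2
After step 2: c = -5
After step 3: c = -7
After step 4: c = -4
After step 5: c = -4
After step 6: c = -4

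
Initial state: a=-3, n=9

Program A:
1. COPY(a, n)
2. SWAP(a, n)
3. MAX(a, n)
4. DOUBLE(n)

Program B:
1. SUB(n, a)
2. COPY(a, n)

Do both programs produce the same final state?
No

Program A final state: a=9, n=18
Program B final state: a=12, n=12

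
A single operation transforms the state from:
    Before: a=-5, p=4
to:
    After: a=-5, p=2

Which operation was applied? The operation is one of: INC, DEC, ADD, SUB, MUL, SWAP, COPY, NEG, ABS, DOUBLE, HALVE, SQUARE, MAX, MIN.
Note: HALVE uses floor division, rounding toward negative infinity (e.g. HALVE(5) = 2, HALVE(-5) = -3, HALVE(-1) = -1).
HALVE(p)

Analyzing the change:
Before: a=-5, p=4
After: a=-5, p=2
Variable p changed from 4 to 2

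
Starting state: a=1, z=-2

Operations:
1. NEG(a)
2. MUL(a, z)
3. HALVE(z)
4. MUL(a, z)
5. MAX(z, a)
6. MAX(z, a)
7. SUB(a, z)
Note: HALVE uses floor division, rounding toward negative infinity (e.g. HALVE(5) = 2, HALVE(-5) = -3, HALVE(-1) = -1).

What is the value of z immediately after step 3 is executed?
z = -1

Tracing z through execution:
Initial: z = -2
After step 1 (NEG(a)): z = -2
After step 2 (MUL(a, z)): z = -2
After step 3 (HALVE(z)): z = -1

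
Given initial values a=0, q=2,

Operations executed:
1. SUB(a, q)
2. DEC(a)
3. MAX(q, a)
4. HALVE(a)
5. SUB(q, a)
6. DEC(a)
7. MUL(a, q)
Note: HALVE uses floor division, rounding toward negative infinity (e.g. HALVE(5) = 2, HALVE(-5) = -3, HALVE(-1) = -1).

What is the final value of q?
q = 4

Tracing execution:
Step 1: SUB(a, q) → q = 2
Step 2: DEC(a) → q = 2
Step 3: MAX(q, a) → q = 2
Step 4: HALVE(a) → q = 2
Step 5: SUB(q, a) → q = 4
Step 6: DEC(a) → q = 4
Step 7: MUL(a, q) → q = 4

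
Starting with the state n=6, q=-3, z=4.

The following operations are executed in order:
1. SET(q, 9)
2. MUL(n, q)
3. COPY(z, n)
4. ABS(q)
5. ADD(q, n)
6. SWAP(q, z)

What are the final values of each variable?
{n: 54, q: 54, z: 63}

Step-by-step execution:
Initial: n=6, q=-3, z=4
After step 1 (SET(q, 9)): n=6, q=9, z=4
After step 2 (MUL(n, q)): n=54, q=9, z=4
After step 3 (COPY(z, n)): n=54, q=9, z=54
After step 4 (ABS(q)): n=54, q=9, z=54
After step 5 (ADD(q, n)): n=54, q=63, z=54
After step 6 (SWAP(q, z)): n=54, q=54, z=63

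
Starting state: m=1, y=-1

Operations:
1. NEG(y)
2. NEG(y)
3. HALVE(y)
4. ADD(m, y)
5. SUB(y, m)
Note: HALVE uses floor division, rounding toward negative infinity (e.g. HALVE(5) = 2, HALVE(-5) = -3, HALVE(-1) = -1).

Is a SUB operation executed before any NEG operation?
No

First SUB: step 5
First NEG: step 1
Since 5 > 1, NEG comes first.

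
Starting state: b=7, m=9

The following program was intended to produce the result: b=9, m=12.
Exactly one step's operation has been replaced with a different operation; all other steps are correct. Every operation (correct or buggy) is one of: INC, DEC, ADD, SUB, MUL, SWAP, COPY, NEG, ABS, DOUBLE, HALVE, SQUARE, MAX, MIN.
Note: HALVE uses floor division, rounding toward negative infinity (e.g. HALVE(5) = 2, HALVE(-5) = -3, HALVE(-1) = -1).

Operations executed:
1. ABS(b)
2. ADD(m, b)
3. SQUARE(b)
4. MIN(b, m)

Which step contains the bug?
Step 1

Trace with buggy code:
Initial: b=7, m=9
After step 1: b=7, m=9
After step 2: b=7, m=16
After step 3: b=49, m=16
After step 4: b=16, m=16
Actual final b=16, m=16 ≠ expected b=9, m=12.
Step 1 is the only position where a single-operation replacement can produce the expected result.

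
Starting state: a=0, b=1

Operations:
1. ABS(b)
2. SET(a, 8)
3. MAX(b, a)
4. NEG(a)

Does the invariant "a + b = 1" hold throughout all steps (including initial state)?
No, violated after step 2

The invariant is violated after step 2.

State at each step:
Initial: a=0, b=1
After step 1: a=0, b=1
After step 2: a=8, b=1
After step 3: a=8, b=8
After step 4: a=-8, b=8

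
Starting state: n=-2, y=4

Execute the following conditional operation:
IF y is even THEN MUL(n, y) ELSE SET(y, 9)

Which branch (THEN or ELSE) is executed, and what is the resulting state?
Branch: THEN, Final state: n=-8, y=4

Evaluating condition: y is even
Condition is True, so THEN branch executes
After MUL(n, y): n=-8, y=4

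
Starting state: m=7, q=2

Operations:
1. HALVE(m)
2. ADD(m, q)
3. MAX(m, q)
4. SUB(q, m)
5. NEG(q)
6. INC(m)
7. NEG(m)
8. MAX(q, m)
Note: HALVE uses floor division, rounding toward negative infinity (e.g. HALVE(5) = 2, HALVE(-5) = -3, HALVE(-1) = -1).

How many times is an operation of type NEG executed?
2

Counting NEG operations:
Step 5: NEG(q) ← NEG
Step 7: NEG(m) ← NEG
Total: 2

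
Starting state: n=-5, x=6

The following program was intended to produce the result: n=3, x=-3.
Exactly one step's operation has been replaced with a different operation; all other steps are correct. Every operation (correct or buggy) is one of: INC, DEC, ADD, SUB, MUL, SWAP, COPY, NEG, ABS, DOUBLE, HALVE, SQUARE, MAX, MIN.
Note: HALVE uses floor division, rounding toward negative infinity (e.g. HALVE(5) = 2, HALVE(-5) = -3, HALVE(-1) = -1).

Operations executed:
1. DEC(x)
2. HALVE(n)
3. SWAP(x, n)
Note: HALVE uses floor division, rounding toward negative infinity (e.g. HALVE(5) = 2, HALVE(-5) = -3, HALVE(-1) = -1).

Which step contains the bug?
Step 1

Trace with buggy code:
Initial: n=-5, x=6
After step 1: n=-5, x=5
After step 2: n=-3, x=5
After step 3: n=5, x=-3
Actual final n=5, x=-3 ≠ expected n=3, x=-3.
Step 1 is the only position where a single-operation replacement can produce the expected result.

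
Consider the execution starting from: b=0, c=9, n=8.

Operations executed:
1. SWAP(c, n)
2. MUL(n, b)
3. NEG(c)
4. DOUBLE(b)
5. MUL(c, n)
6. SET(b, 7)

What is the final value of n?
n = 0

Tracing execution:
Step 1: SWAP(c, n) → n = 9
Step 2: MUL(n, b) → n = 0
Step 3: NEG(c) → n = 0
Step 4: DOUBLE(b) → n = 0
Step 5: MUL(c, n) → n = 0
Step 6: SET(b, 7) → n = 0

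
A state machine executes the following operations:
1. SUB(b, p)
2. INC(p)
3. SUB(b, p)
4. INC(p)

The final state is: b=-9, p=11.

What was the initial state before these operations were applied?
b=10, p=9

Working backwards:
Final state: b=-9, p=11
Before step 4 (INC(p)): b=-9, p=10
Before step 3 (SUB(b, p)): b=1, p=10
Before step 2 (INC(p)): b=1, p=9
Before step 1 (SUB(b, p)): b=10, p=9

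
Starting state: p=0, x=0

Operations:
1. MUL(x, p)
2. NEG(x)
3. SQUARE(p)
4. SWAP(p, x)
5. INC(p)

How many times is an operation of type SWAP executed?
1

Counting SWAP operations:
Step 4: SWAP(p, x) ← SWAP
Total: 1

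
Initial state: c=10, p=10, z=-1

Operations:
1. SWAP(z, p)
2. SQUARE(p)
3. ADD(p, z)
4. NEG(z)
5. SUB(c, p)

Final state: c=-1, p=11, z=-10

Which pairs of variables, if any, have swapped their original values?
None

Comparing initial and final values:
z: -1 → -10
p: 10 → 11
c: 10 → -1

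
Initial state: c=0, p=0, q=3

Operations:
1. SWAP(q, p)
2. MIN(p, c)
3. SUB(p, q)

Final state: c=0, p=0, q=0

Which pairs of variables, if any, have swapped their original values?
None

Comparing initial and final values:
p: 0 → 0
c: 0 → 0
q: 3 → 0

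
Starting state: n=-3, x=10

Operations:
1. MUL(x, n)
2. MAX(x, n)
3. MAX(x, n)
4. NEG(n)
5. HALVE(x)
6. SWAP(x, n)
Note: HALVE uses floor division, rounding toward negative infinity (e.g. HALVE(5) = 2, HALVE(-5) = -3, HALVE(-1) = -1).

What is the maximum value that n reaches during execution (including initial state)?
3

Values of n at each step:
Initial: n = -3
After step 1: n = -3
After step 2: n = -3
After step 3: n = -3
After step 4: n = 3 ← maximum
After step 5: n = 3
After step 6: n = -2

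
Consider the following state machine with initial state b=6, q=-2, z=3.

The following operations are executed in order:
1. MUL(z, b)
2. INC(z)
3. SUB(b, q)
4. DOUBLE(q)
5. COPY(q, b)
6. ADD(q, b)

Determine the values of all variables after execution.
{b: 8, q: 16, z: 19}

Step-by-step execution:
Initial: b=6, q=-2, z=3
After step 1 (MUL(z, b)): b=6, q=-2, z=18
After step 2 (INC(z)): b=6, q=-2, z=19
After step 3 (SUB(b, q)): b=8, q=-2, z=19
After step 4 (DOUBLE(q)): b=8, q=-4, z=19
After step 5 (COPY(q, b)): b=8, q=8, z=19
After step 6 (ADD(q, b)): b=8, q=16, z=19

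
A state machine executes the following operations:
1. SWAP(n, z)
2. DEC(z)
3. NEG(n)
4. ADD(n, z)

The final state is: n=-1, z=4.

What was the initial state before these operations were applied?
n=5, z=5

Working backwards:
Final state: n=-1, z=4
Before step 4 (ADD(n, z)): n=-5, z=4
Before step 3 (NEG(n)): n=5, z=4
Before step 2 (DEC(z)): n=5, z=5
Before step 1 (SWAP(n, z)): n=5, z=5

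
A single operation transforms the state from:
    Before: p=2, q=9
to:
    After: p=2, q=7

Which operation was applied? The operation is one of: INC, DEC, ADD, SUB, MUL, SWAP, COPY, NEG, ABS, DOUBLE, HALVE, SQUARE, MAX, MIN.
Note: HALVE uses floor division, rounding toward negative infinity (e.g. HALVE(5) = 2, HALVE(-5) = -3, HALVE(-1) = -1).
SUB(q, p)

Analyzing the change:
Before: p=2, q=9
After: p=2, q=7
Variable q changed from 9 to 7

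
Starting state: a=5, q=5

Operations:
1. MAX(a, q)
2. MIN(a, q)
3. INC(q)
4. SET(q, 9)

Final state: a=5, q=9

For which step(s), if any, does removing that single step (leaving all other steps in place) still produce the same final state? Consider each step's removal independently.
Step(s) 1, 2, 3

Testing removal of each single step:
Without step 1: final = a=5, q=9 (same)
Without step 2: final = a=5, q=9 (same)
Without step 3: final = a=5, q=9 (same)
Without step 4: final = a=5, q=6 (different)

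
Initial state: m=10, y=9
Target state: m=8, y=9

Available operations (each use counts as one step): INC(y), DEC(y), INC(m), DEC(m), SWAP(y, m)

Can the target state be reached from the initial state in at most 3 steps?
Yes

Path (2 steps): DEC(m) → DEC(m)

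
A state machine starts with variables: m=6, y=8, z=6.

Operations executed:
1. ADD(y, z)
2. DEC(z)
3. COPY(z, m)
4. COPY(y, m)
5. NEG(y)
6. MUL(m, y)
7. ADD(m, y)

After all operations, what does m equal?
m = -42

Tracing execution:
Step 1: ADD(y, z) → m = 6
Step 2: DEC(z) → m = 6
Step 3: COPY(z, m) → m = 6
Step 4: COPY(y, m) → m = 6
Step 5: NEG(y) → m = 6
Step 6: MUL(m, y) → m = -36
Step 7: ADD(m, y) → m = -42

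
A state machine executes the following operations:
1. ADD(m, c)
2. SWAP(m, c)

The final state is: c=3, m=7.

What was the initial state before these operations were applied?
c=7, m=-4

Working backwards:
Final state: c=3, m=7
Before step 2 (SWAP(m, c)): c=7, m=3
Before step 1 (ADD(m, c)): c=7, m=-4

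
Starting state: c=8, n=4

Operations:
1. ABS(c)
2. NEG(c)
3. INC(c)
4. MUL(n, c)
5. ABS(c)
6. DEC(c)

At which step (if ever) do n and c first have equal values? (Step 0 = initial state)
Never

n and c never become equal during execution.

Comparing values at each step:
Initial: n=4, c=8
After step 1: n=4, c=8
After step 2: n=4, c=-8
After step 3: n=4, c=-7
After step 4: n=-28, c=-7
After step 5: n=-28, c=7
After step 6: n=-28, c=6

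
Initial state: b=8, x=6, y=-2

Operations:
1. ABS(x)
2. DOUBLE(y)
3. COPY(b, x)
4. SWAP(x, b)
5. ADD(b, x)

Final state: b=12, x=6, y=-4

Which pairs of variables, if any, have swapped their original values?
None

Comparing initial and final values:
y: -2 → -4
x: 6 → 6
b: 8 → 12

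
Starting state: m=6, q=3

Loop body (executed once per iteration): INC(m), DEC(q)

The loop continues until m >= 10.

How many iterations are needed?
4

Tracing iterations:
Initial: m=6, q=3
After iteration 1: m=7, q=2
After iteration 2: m=8, q=1
After iteration 3: m=9, q=0
After iteration 4: m=10, q=-1
m >= 10 now holds, so the loop exits after 4 iterations.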